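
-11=-11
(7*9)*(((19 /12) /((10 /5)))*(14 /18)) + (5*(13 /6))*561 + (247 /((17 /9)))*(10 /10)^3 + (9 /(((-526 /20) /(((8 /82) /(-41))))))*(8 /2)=1126832271817 /180378024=6247.06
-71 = -71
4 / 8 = 1 / 2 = 0.50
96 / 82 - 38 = -1510 / 41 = -36.83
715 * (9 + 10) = 13585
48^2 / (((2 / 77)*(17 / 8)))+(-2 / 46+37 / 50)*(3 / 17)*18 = 24003531 / 575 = 41745.27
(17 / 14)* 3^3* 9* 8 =16524 / 7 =2360.57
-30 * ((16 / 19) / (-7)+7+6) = -51390 / 133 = -386.39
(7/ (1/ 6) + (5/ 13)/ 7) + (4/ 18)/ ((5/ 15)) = 11663/ 273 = 42.72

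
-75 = -75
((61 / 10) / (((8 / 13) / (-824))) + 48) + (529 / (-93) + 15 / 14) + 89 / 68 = -1797990841 / 221340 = -8123.21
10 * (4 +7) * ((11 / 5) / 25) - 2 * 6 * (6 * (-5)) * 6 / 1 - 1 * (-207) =59417 / 25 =2376.68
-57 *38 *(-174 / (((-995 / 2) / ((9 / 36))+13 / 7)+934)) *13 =-34296444 / 7379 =-4647.84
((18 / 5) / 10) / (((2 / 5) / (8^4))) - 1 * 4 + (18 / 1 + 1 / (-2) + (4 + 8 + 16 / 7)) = 259993 / 70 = 3714.19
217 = 217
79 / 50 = 1.58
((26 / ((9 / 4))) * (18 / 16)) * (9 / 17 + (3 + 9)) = 2769 / 17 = 162.88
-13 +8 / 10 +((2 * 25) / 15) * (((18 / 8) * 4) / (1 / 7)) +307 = 2524 / 5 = 504.80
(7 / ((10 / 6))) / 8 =21 / 40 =0.52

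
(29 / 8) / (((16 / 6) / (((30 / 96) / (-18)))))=-145 / 6144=-0.02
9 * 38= 342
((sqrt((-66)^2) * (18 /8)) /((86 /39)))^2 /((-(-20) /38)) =2549151891 /295840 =8616.66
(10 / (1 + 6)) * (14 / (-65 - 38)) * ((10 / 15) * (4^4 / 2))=-5120 / 309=-16.57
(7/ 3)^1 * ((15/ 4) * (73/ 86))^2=2797725/ 118336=23.64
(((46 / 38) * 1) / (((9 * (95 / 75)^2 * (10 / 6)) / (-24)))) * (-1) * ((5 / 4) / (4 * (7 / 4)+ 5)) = 1725 / 13718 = 0.13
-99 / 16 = -6.19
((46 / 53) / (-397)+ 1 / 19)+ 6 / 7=2539843 / 2798453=0.91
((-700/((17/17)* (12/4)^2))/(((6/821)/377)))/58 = -69176.85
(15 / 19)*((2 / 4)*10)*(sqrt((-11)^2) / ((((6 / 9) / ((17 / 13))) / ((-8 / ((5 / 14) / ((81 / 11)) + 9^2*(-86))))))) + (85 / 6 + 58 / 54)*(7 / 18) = 11426078205563 / 1896516908676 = 6.02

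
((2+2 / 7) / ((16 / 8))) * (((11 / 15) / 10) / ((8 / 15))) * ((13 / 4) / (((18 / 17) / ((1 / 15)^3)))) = 2431 / 17010000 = 0.00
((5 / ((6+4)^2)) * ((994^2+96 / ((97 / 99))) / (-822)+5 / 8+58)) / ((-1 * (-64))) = -0.89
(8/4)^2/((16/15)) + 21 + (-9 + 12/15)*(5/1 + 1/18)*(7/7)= -3007/180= -16.71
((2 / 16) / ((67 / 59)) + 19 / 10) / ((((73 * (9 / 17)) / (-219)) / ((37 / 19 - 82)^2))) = -70620871113 / 967480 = -72994.66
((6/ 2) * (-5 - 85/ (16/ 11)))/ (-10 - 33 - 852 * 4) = 15/ 272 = 0.06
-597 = -597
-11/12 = -0.92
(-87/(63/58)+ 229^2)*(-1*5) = -5497895/21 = -261804.52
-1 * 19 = -19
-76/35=-2.17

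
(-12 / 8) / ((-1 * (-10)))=-3 / 20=-0.15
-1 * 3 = -3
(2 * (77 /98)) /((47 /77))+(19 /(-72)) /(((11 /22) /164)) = -35524 /423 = -83.98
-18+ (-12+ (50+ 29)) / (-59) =-1129 / 59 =-19.14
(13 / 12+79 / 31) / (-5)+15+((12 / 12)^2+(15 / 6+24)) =77699 / 1860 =41.77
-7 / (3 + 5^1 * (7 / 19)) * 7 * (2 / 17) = -931 / 782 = -1.19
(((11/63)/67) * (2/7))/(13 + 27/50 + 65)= 100/10548279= 0.00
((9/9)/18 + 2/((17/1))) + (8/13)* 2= 5585/3978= 1.40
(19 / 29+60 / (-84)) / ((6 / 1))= -2 / 203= -0.01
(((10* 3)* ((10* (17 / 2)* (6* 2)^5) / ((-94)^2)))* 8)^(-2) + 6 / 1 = 9662823860802319681 / 1610470643466240000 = 6.00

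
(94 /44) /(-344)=-47 /7568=-0.01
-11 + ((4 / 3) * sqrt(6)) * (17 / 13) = -11 + 68 * sqrt(6) / 39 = -6.73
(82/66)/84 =41/2772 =0.01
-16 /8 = -2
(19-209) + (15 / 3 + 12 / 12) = -184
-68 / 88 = -17 / 22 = -0.77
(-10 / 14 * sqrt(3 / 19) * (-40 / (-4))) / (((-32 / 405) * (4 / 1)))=10125 * sqrt(57) / 8512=8.98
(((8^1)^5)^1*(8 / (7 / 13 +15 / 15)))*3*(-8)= -20447232 / 5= -4089446.40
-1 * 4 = -4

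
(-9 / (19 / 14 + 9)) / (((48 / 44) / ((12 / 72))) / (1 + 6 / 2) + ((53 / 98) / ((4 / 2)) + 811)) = -90552 / 84710305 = -0.00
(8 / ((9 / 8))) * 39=832 / 3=277.33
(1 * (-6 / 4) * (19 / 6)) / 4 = -19 / 16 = -1.19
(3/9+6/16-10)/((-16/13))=2899/384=7.55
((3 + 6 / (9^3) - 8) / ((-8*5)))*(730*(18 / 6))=88549 / 324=273.30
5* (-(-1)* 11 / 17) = 55 / 17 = 3.24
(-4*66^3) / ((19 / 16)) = -18399744 / 19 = -968407.58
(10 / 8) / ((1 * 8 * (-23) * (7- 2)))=-1 / 736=-0.00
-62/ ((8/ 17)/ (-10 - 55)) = 34255/ 4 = 8563.75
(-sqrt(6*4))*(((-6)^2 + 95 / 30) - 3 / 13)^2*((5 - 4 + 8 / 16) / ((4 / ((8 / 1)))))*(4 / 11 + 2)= -9223369*sqrt(6) / 429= -52663.28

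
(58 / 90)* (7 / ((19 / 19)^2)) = 203 / 45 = 4.51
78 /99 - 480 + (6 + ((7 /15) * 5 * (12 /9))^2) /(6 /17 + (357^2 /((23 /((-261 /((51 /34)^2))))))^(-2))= -1106835075916644358 /2545687627333521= -434.79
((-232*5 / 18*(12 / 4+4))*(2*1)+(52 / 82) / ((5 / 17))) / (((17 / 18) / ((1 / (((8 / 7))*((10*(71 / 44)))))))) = -63933947 / 1237175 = -51.68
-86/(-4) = 43/2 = 21.50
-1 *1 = -1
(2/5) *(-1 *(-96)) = 192/5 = 38.40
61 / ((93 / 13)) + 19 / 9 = 2968 / 279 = 10.64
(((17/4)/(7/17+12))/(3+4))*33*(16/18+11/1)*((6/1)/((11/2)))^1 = 30923/1477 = 20.94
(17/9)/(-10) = -17/90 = -0.19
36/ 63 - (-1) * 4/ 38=0.68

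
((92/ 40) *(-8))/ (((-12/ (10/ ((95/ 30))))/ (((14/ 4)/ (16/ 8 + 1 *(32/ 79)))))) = 12719/ 1805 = 7.05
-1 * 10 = -10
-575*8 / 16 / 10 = -115 / 4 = -28.75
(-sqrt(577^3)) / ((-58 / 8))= 2308*sqrt(577) / 29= 1911.73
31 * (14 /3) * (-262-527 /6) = -455483 /9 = -50609.22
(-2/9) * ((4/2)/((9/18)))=-8/9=-0.89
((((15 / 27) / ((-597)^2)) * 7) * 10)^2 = 122500 / 10289217397761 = 0.00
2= 2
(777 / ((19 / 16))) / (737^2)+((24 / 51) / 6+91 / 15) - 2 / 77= 112746103069 / 18421576635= 6.12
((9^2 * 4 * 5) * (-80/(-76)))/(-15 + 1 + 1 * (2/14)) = -226800/1843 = -123.06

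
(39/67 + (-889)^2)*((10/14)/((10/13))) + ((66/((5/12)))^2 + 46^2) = 8923623141/11725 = 761076.60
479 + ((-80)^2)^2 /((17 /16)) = 655368143 /17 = 38551067.24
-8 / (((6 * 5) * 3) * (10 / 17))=-34 / 225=-0.15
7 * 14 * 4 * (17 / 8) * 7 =5831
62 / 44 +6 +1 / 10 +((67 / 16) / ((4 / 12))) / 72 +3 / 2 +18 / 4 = 288997 / 21120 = 13.68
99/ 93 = 33/ 31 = 1.06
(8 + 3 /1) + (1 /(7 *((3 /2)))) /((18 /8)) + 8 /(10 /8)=16483 /945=17.44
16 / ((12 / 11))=44 / 3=14.67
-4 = -4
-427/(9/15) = -2135/3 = -711.67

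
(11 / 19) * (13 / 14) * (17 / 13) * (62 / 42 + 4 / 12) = 187 / 147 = 1.27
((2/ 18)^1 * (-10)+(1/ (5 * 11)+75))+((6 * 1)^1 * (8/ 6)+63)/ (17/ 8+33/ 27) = 11347184/ 119295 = 95.12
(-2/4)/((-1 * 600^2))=1/720000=0.00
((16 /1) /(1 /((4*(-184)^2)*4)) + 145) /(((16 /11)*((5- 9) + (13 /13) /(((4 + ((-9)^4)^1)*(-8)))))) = -625907697415 /420162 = -1489681.83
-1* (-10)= 10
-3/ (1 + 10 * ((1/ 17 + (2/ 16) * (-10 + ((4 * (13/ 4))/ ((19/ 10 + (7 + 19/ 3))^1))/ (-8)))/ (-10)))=-745824/ 548059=-1.36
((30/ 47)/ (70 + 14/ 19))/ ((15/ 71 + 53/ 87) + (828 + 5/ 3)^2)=1760445/ 134292739643104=0.00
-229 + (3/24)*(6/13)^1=-11905/52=-228.94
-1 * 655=-655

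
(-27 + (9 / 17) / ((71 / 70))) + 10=-19889 / 1207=-16.48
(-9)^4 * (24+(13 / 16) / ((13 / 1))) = 2525985 / 16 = 157874.06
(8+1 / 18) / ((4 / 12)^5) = 3915 / 2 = 1957.50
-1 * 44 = -44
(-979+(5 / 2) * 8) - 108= -1067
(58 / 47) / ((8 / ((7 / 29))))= 7 / 188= 0.04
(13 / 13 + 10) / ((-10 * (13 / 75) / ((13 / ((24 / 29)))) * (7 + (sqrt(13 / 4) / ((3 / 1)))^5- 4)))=-18083165760 / 543824291 + 131003730 * sqrt(13) / 543824291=-32.38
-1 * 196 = -196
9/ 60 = 0.15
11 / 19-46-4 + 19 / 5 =-4334 / 95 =-45.62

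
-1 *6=-6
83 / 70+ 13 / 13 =153 / 70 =2.19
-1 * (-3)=3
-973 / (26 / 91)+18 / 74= -251989 / 74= -3405.26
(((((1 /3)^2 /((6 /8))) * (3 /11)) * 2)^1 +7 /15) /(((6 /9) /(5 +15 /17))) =2710 /561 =4.83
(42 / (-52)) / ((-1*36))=7 / 312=0.02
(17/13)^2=289/169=1.71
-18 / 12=-3 / 2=-1.50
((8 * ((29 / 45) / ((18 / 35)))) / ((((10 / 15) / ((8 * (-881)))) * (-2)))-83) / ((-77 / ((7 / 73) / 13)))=-1428503 / 281853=-5.07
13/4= 3.25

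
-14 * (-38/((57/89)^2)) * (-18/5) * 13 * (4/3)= -23065952/285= -80933.16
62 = 62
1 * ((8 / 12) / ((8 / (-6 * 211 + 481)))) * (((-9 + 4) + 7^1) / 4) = -785 / 24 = -32.71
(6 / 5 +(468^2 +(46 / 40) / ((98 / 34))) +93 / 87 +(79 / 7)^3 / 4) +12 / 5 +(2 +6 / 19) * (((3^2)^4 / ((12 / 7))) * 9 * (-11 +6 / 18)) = -596716745638 / 944965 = -631469.68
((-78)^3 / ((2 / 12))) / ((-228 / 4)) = 949104 / 19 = 49952.84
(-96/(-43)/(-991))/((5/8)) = -768/213065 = -0.00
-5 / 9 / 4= -5 / 36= -0.14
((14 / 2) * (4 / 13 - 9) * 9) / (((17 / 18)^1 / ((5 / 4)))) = -320355 / 442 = -724.79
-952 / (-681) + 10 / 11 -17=-110065 / 7491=-14.69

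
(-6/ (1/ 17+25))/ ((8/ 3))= -51/ 568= -0.09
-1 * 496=-496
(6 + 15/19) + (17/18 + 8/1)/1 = 5381/342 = 15.73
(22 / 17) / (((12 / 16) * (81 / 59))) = 5192 / 4131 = 1.26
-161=-161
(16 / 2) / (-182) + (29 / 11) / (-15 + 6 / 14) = -22961 / 102102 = -0.22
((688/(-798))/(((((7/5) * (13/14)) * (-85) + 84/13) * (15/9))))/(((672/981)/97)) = 17730921/25183550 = 0.70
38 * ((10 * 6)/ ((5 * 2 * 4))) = 57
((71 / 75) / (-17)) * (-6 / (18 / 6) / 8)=71 / 5100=0.01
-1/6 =-0.17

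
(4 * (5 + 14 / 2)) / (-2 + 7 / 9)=-432 / 11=-39.27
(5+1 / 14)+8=13.07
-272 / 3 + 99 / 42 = -88.31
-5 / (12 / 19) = -95 / 12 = -7.92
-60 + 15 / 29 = -1725 / 29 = -59.48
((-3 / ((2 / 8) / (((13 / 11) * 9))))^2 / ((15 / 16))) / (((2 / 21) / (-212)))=-23402276352 / 605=-38681448.52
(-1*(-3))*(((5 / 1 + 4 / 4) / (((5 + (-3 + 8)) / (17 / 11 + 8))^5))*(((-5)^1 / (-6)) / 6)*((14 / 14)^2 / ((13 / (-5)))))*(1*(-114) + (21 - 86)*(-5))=-21543632775 / 133994432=-160.78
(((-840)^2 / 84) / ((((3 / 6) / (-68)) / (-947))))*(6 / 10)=649111680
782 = 782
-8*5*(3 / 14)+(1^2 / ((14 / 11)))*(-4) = -82 / 7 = -11.71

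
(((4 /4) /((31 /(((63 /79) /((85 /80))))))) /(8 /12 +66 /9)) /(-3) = -42 /41633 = -0.00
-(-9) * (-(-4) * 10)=360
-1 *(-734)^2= -538756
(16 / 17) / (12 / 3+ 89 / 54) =864 / 5185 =0.17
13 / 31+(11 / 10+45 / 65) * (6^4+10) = 4717464 / 2015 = 2341.17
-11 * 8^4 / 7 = -45056 / 7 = -6436.57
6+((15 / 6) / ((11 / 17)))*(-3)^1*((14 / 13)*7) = -11637 / 143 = -81.38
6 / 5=1.20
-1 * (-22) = 22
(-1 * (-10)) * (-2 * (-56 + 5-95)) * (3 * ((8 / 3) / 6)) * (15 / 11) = 58400 / 11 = 5309.09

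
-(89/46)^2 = -7921/2116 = -3.74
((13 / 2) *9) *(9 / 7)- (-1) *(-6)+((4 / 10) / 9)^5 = 69.21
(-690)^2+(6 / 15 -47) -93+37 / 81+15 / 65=475961.09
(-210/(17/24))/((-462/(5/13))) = 600/2431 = 0.25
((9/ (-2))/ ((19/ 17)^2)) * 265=-689265/ 722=-954.66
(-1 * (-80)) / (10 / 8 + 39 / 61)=19520 / 461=42.34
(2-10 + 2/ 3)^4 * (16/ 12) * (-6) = -1874048/ 81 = -23136.40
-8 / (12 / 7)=-4.67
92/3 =30.67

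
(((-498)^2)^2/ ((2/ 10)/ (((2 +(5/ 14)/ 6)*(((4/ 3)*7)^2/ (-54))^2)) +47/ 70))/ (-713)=-291976286842033920/ 2398887787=-121713190.76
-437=-437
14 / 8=7 / 4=1.75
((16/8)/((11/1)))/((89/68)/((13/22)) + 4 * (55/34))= 884/42229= 0.02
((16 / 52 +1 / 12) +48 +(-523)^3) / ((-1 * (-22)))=-2028788773 / 312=-6502528.12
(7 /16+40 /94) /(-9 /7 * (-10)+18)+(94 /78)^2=40635799 /27451008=1.48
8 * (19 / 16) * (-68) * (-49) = 31654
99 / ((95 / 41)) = 4059 / 95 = 42.73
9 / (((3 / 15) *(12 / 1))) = 15 / 4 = 3.75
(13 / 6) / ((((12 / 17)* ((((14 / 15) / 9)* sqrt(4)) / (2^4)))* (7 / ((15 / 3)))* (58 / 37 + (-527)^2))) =613275 / 1007051038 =0.00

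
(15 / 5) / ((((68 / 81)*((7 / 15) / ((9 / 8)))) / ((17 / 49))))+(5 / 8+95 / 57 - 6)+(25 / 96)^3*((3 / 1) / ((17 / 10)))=-591874741 / 859815936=-0.69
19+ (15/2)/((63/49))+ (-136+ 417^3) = 435069611/6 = 72511601.83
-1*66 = -66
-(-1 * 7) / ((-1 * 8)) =-7 / 8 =-0.88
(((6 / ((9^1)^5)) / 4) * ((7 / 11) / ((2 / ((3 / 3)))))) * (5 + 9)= 49 / 433026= 0.00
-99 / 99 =-1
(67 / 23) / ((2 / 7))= 469 / 46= 10.20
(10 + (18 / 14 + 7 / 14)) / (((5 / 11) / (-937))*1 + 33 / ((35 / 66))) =8503275 / 44896942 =0.19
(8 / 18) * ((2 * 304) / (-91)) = -2432 / 819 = -2.97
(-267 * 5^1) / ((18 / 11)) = -4895 / 6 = -815.83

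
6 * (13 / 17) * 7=546 / 17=32.12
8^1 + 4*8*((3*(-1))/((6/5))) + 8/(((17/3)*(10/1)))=-6108/85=-71.86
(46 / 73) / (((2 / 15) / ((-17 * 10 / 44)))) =-29325 / 1606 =-18.26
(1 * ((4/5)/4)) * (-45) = -9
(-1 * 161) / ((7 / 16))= -368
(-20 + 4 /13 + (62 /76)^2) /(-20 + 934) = -357171 /17157608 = -0.02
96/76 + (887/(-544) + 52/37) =396983/382432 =1.04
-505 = -505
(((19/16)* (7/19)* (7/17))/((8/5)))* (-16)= -245/136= -1.80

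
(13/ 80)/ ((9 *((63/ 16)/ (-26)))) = -338/ 2835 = -0.12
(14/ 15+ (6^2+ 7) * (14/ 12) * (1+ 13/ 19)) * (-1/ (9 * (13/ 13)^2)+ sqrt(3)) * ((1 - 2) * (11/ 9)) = 267806/ 23085 - 267806 * sqrt(3)/ 2565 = -169.24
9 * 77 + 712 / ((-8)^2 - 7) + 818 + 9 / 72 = 1523.62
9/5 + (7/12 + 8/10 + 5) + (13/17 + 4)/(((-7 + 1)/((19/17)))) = 126509/17340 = 7.30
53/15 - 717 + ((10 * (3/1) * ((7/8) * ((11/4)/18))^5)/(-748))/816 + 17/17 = -2088790063546901511967/2931772335838986240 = -712.47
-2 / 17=-0.12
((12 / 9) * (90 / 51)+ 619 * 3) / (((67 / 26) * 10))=72.15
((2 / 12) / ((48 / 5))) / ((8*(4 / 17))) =0.01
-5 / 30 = -0.17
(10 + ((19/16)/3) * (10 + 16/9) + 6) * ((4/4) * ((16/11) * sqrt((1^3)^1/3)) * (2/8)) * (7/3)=31241 * sqrt(3)/5346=10.12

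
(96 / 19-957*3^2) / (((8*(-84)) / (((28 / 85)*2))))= 54517 / 6460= 8.44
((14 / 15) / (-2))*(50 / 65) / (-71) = 14 / 2769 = 0.01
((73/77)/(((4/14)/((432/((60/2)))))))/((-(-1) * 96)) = 219/440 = 0.50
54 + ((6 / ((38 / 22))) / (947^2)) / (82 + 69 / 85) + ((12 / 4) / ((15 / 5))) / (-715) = 4630768578506771 / 85757194715335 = 54.00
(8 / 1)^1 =8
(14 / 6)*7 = 49 / 3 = 16.33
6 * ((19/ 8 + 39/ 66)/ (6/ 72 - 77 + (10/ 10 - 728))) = -2349/ 106117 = -0.02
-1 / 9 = -0.11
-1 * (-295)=295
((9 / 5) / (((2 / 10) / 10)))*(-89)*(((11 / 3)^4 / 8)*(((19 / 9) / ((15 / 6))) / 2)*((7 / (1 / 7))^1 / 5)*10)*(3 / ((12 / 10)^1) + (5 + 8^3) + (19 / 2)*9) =-733948864495 / 162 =-4530548546.27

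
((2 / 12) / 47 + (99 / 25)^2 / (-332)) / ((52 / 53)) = -67744123 / 1521390000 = -0.04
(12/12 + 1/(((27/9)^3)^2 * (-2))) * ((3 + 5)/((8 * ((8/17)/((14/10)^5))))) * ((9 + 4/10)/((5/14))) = 136960259807/455625000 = 300.60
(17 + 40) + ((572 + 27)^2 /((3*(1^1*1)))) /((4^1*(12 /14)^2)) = 17605873 /432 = 40754.34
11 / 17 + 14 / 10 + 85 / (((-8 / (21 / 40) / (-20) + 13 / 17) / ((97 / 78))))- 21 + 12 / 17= 12284101 / 240890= 50.99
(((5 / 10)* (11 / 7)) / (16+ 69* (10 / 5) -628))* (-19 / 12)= 209 / 79632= 0.00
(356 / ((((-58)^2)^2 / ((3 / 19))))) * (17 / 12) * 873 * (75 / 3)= 33021225 / 215013424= 0.15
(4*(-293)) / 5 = -1172 / 5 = -234.40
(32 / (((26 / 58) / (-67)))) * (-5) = 310880 / 13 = 23913.85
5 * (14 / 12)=35 / 6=5.83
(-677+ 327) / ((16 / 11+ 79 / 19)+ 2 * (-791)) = 14630 / 65893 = 0.22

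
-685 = -685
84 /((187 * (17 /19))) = 1596 /3179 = 0.50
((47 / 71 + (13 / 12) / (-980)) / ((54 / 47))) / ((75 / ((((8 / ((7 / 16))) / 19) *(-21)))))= -103737836 / 669272625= -0.16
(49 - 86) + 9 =-28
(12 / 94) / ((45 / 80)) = 32 / 141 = 0.23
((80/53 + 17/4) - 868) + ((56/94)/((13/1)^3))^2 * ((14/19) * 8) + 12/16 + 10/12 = -55445559873595427/64422348171402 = -860.66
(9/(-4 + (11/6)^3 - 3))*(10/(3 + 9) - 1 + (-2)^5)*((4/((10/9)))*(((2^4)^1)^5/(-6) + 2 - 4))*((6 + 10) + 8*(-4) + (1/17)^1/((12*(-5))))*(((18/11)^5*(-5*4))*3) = -6066493653457384210944/2477769635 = -2448368713444.74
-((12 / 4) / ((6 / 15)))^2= -56.25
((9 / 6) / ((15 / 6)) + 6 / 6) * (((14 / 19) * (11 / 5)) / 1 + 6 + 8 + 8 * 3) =30112 / 475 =63.39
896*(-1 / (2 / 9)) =-4032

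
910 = 910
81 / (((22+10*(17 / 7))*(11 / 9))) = 63 / 44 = 1.43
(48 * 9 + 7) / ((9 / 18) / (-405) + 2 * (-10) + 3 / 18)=-177795 / 8033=-22.13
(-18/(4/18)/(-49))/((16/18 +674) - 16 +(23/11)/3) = 8019/3199651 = 0.00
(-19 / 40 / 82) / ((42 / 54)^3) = -13851 / 1125040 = -0.01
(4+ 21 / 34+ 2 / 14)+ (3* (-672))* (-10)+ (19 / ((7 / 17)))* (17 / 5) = 20321.65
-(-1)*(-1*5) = -5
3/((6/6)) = 3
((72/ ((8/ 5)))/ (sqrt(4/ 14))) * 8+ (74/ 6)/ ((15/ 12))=148/ 15+ 180 * sqrt(14)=683.36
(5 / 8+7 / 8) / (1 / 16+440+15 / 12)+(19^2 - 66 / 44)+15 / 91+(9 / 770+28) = 13700726701 / 35340305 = 387.68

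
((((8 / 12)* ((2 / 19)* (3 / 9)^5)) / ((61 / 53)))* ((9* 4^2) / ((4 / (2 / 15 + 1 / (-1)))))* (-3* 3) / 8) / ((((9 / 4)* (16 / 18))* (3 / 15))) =0.02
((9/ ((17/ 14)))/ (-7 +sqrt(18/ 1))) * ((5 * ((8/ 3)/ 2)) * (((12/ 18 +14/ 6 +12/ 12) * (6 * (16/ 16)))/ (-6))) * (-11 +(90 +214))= 2953440 * sqrt(2)/ 527 +6891360/ 527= 21002.19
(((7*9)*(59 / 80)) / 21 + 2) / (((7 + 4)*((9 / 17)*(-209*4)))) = -0.00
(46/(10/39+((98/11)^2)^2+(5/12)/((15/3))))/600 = 4377659/359742981725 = 0.00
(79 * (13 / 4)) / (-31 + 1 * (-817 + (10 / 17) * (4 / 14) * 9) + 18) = -122213 / 394360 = -0.31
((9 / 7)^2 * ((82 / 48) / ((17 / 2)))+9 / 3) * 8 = 22206 / 833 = 26.66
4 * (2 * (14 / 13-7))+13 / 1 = -447 / 13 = -34.38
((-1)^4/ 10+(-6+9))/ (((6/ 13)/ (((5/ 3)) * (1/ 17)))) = 403/ 612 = 0.66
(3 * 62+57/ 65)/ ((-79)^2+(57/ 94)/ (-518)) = 591461724/ 19752636475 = 0.03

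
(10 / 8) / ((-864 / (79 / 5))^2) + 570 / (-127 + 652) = 113511079 / 104509440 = 1.09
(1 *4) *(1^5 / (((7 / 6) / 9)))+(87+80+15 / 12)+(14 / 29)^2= 4694063 / 23548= 199.34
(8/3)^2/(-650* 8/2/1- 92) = -16/6057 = -0.00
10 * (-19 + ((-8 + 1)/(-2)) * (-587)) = -20735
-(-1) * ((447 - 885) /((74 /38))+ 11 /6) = -49525 /222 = -223.09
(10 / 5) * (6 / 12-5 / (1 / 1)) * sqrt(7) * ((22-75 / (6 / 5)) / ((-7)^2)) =729 * sqrt(7) / 98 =19.68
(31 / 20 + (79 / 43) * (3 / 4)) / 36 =1259 / 15480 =0.08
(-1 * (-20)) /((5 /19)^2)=1444 /5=288.80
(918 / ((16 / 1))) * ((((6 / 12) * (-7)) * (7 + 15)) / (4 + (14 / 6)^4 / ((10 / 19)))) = -14313915 / 195436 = -73.24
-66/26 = -33/13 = -2.54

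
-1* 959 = -959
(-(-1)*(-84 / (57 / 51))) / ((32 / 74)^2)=-488733 / 1216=-401.92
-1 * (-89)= 89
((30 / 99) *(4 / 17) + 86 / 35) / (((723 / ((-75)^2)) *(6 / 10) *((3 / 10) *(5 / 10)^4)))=1748.58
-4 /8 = -1 /2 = -0.50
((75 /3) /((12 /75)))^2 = 390625 /16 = 24414.06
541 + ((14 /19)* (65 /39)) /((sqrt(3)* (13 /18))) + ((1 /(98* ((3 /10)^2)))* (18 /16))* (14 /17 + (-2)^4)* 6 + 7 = 140* sqrt(3) /247 + 467209 /833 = 561.86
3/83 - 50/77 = -3919/6391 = -0.61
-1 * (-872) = 872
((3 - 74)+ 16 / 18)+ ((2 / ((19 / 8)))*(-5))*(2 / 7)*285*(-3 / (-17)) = -139889 / 1071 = -130.62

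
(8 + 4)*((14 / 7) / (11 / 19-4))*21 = -9576 / 65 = -147.32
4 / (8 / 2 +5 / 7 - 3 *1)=7 / 3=2.33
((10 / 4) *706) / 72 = 1765 / 72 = 24.51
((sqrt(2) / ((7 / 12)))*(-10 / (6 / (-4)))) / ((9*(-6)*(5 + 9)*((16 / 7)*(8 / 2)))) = -5*sqrt(2) / 3024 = -0.00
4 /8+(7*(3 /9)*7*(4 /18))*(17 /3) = 3413 /162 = 21.07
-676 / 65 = -52 / 5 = -10.40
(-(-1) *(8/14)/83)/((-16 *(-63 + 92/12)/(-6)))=-9/192892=-0.00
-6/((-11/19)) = 114/11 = 10.36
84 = 84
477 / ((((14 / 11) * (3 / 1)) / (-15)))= -26235 / 14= -1873.93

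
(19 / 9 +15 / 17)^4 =44000935696 / 547981281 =80.30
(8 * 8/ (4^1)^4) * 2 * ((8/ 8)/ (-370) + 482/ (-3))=-178343/ 2220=-80.33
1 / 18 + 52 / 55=1.00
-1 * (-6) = 6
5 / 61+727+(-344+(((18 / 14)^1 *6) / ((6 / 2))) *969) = 1227538 / 427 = 2874.80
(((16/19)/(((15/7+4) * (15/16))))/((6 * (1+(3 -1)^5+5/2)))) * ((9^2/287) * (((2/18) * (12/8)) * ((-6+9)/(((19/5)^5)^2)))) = 2250000000/14581435177066766887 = 0.00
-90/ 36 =-2.50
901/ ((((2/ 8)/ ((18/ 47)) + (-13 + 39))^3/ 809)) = 272063826432/ 7066834559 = 38.50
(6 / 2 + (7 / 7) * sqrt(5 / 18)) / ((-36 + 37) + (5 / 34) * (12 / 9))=17 * sqrt(10) / 122 + 153 / 61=2.95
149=149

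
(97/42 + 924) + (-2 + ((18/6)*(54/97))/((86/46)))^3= 2818967307359323/3047683472862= 924.95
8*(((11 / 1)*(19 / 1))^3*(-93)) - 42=-6792220818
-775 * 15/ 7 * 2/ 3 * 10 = -77500/ 7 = -11071.43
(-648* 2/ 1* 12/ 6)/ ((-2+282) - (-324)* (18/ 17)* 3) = -2754/ 1391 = -1.98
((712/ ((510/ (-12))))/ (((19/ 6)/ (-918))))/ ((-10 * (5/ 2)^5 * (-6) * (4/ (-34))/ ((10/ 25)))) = -20915712/ 7421875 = -2.82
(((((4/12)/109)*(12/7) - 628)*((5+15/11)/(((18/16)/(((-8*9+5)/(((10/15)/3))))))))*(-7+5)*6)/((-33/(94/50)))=79808256/109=732185.83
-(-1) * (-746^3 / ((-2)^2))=-103790234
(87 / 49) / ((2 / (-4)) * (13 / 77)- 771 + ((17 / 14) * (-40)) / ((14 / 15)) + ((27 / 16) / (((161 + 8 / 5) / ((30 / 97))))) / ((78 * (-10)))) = -10465170144 / 4851645248239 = -0.00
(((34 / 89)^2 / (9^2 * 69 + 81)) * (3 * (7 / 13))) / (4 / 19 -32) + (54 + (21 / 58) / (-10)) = 13139974687901 / 243496134180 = 53.96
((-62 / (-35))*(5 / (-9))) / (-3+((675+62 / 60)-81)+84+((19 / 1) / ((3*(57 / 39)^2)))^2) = -223820 / 155749531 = -0.00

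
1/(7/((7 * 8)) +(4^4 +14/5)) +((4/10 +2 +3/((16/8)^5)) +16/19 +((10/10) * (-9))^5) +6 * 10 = -1857180029983/31485280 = -58985.66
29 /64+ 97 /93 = 8905 /5952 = 1.50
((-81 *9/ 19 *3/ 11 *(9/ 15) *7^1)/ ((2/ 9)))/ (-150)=137781/ 104500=1.32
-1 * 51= -51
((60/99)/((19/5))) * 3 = 100/209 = 0.48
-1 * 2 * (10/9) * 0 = 0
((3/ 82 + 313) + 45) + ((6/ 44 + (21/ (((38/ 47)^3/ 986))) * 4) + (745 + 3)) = 488192508425/ 3093409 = 157816.99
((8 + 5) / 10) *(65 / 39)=13 / 6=2.17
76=76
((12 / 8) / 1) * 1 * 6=9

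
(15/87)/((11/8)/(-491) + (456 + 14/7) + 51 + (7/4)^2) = 39280/116659489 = 0.00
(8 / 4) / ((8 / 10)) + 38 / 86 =253 / 86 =2.94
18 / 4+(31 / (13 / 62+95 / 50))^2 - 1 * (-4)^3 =60825323 / 213858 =284.42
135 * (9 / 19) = 1215 / 19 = 63.95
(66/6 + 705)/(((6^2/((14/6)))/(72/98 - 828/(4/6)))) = -1209682/21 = -57603.90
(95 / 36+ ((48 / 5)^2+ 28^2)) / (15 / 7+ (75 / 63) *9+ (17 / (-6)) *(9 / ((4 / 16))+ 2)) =-5536433 / 597300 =-9.27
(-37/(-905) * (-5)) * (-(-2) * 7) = -518/181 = -2.86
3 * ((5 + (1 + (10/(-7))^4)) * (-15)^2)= 16474050/2401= 6861.33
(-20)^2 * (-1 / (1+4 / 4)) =-200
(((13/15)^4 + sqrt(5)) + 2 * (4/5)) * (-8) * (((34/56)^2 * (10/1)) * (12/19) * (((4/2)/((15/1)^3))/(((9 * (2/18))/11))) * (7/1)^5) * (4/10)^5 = -279141632 * sqrt(5)/13359375-30583036343552/676318359375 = -91.94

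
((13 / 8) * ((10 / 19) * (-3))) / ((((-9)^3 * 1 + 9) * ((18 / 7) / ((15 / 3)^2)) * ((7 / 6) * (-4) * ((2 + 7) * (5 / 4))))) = -0.00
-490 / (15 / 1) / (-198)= 49 / 297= 0.16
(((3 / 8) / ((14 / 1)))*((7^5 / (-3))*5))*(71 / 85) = -170471 / 272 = -626.73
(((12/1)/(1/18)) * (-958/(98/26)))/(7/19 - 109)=1064817/2107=505.37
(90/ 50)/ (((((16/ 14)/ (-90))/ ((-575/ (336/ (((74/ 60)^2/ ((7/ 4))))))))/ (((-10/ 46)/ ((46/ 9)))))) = -184815/ 20608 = -8.97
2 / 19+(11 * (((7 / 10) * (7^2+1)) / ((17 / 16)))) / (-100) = -5682 / 1615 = -3.52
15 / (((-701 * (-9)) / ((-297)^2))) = 147015 / 701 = 209.72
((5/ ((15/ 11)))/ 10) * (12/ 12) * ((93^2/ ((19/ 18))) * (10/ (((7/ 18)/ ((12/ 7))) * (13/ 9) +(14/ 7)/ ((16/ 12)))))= 100881936/ 6137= 16438.31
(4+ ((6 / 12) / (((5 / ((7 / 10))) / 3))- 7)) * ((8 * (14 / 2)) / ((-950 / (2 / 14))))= 279 / 11875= 0.02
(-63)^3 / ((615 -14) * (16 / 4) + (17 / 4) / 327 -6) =-327061476 / 3136601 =-104.27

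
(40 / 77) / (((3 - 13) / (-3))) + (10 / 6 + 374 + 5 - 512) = -30302 / 231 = -131.18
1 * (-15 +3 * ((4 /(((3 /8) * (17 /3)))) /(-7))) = -1881 /119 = -15.81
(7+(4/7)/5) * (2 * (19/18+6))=100.39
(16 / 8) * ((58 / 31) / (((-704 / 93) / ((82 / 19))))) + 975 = 1626633 / 1672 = 972.87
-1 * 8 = -8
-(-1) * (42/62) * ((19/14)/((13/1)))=57/806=0.07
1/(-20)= -1/20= -0.05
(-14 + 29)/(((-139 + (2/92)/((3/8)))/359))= -371565/9587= -38.76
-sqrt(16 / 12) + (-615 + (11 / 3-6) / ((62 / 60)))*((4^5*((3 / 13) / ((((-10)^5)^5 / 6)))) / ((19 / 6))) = -1.15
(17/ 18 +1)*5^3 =4375/ 18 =243.06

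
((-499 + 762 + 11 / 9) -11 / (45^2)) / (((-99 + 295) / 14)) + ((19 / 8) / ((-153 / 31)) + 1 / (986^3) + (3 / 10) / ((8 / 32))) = 66551784915013 / 3396986500950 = 19.59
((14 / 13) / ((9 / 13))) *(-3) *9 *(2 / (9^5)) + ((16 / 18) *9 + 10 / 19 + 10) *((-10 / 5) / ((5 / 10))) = -27714196 / 373977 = -74.11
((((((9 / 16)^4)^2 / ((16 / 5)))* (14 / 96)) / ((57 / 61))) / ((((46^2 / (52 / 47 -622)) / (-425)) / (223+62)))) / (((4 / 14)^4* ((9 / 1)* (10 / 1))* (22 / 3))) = 152041306547986907625 / 38490717902763720704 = 3.95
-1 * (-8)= 8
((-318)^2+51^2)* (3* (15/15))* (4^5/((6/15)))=796608000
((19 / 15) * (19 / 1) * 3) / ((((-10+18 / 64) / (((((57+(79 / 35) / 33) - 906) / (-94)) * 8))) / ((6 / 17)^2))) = -543692199936 / 8131802525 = -66.86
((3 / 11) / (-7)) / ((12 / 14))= -1 / 22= -0.05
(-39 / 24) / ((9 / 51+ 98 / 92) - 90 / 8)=5083 / 31306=0.16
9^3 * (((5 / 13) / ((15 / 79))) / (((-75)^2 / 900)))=76788 / 325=236.27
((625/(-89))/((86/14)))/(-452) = 4375/1729804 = 0.00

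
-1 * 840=-840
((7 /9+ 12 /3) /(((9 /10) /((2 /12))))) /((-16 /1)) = -215 /3888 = -0.06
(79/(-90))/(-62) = 79/5580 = 0.01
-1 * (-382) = 382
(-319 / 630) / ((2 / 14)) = -319 / 90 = -3.54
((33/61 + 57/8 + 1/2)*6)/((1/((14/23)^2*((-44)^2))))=1134099120/32269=35145.16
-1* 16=-16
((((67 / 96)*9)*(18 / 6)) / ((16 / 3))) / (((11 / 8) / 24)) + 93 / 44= 5613 / 88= 63.78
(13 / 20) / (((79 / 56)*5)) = 182 / 1975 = 0.09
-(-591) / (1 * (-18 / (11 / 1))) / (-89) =2167 / 534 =4.06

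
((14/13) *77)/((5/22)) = 23716/65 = 364.86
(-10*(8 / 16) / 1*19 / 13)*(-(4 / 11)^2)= 1520 / 1573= 0.97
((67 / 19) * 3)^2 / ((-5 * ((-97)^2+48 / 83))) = -3353283 / 1409695975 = -0.00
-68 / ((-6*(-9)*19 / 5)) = -170 / 513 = -0.33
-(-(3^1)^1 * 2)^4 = -1296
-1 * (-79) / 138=79 / 138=0.57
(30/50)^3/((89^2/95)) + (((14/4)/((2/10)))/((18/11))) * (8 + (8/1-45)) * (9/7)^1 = -315847823/792100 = -398.75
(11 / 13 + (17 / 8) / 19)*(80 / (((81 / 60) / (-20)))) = -2524000 / 2223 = -1135.40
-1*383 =-383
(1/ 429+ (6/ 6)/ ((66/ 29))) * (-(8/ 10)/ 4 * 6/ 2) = -379/ 1430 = -0.27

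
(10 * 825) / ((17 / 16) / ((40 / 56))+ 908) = 9.07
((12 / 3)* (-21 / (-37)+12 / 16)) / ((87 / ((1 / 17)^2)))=65 / 310097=0.00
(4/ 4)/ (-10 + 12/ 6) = -1/ 8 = -0.12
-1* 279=-279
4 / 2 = 2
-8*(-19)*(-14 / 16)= -133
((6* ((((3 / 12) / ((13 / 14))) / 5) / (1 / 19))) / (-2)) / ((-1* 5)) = 399 / 650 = 0.61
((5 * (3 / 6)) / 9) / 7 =5 / 126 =0.04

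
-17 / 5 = -3.40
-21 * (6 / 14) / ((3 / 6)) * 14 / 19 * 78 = -19656 / 19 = -1034.53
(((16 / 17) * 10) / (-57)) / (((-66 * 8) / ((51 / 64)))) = 5 / 20064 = 0.00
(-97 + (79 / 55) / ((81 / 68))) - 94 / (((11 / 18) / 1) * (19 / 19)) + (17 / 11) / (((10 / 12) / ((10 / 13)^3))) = -2434852531 / 9787635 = -248.77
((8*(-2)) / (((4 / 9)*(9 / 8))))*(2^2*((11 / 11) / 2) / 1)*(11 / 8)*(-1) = 88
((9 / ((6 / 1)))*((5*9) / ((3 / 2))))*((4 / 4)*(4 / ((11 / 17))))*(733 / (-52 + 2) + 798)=11985102 / 55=217910.95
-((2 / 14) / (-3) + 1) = -20 / 21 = -0.95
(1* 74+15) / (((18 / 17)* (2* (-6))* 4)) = -1.75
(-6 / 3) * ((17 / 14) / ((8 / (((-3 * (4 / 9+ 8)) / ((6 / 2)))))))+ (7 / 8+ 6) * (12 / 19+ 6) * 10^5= 10914756137 / 2394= 4559213.09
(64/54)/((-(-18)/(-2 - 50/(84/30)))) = -2224/1701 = -1.31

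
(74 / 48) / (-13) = -0.12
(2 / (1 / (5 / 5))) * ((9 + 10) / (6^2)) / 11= 0.10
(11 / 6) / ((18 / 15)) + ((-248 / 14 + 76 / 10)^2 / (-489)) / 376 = 515971901 / 337850100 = 1.53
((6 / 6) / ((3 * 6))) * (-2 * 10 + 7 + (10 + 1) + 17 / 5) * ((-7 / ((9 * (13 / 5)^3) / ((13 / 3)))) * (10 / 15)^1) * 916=-1122100 / 123201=-9.11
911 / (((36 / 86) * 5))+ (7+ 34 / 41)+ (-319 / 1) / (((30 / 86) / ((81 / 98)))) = -312.75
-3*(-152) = 456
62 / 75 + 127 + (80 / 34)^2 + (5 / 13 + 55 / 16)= 618485369 / 4508400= 137.19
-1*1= -1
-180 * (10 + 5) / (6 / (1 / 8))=-225 / 4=-56.25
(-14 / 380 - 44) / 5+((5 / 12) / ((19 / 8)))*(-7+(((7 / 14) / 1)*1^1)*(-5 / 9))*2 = -291409 / 25650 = -11.36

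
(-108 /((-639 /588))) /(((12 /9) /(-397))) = -2100924 /71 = -29590.48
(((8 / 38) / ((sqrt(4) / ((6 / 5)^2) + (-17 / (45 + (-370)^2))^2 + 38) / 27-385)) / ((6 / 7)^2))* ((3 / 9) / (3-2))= -16540968928050 / 66419285525968637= -0.00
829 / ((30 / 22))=9119 / 15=607.93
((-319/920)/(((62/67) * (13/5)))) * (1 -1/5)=-21373/185380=-0.12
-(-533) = 533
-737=-737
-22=-22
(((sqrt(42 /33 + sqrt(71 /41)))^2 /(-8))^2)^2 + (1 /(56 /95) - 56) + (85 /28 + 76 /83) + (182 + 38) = 116389 * sqrt(2911) /1145554432 + 9936577255444669 /58569906999296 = 169.66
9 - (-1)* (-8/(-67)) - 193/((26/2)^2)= 90328/11323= 7.98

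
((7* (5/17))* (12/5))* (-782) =-3864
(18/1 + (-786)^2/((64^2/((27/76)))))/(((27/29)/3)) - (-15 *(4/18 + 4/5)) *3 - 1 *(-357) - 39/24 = 49187463/77824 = 632.03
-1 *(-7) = 7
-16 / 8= -2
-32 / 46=-16 / 23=-0.70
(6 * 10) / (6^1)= 10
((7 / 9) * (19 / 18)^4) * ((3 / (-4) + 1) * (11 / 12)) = 10034717 / 45349632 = 0.22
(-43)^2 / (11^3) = 1849 / 1331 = 1.39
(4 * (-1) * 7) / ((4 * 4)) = -7 / 4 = -1.75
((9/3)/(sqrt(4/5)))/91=3 * sqrt(5)/182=0.04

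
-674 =-674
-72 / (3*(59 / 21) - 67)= 252 / 205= 1.23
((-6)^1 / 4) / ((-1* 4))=3 / 8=0.38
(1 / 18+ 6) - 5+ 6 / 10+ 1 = 239 / 90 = 2.66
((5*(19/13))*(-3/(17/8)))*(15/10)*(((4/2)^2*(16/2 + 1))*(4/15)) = -32832/221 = -148.56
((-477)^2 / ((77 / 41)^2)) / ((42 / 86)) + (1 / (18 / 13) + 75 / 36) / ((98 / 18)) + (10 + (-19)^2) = 21990314275 / 166012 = 132462.20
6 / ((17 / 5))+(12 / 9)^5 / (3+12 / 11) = 519538 / 185895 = 2.79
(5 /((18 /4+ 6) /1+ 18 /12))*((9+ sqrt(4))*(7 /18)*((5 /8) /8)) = 1925 /13824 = 0.14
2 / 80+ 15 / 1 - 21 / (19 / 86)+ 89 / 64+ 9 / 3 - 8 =-508513 / 6080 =-83.64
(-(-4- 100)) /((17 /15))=1560 /17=91.76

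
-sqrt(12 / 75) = -2 / 5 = -0.40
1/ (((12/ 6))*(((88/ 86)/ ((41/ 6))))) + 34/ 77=13973/ 3696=3.78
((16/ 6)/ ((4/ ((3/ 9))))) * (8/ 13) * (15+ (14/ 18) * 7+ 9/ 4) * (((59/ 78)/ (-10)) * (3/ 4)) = -48203/ 273780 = -0.18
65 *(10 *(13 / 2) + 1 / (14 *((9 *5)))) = 532363 / 126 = 4225.10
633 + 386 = 1019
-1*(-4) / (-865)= -4 / 865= -0.00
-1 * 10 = -10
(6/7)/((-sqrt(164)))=-3* sqrt(41)/287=-0.07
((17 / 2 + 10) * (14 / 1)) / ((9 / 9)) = 259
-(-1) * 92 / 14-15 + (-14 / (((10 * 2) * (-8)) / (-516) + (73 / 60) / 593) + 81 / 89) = -15580929356 / 297506797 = -52.37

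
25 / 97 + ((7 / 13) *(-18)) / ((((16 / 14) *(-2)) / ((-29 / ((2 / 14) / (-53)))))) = 460240343 / 10088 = 45622.56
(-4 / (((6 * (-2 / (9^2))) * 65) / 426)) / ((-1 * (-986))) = 5751 / 32045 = 0.18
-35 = -35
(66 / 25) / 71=0.04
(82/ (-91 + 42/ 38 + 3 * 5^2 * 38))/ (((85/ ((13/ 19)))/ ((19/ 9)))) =779/ 1543005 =0.00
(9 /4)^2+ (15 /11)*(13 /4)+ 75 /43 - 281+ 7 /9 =-18321019 /68112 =-268.98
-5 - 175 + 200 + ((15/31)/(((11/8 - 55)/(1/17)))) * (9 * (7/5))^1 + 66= 85.99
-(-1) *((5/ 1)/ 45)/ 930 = 1/ 8370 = 0.00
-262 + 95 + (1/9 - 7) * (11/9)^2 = -129245/729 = -177.29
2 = 2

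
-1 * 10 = -10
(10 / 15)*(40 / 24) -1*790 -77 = -7793 / 9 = -865.89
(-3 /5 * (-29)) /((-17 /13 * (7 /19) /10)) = -42978 /119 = -361.16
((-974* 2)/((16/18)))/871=-2.52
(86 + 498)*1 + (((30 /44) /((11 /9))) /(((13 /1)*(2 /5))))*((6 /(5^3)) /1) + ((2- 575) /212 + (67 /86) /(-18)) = 93768135398 /161319015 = 581.26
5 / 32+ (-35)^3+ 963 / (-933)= -426700717 / 9952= -42875.88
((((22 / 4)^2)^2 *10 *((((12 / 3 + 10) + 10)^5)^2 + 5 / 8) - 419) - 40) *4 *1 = 37131556028563137289 / 16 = 2320722251785196080.56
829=829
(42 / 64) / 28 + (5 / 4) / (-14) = -59 / 896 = -0.07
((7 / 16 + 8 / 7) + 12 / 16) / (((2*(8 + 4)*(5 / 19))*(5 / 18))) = 14877 / 11200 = 1.33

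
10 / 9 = 1.11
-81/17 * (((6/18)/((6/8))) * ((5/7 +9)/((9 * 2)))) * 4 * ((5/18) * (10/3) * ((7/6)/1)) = -400/81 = -4.94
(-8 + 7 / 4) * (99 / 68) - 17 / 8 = -11.22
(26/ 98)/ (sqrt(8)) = 13*sqrt(2)/ 196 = 0.09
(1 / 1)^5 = 1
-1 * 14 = -14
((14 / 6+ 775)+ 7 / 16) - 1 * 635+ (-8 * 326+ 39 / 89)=-10529587 / 4272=-2464.79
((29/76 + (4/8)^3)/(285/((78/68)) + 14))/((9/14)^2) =0.00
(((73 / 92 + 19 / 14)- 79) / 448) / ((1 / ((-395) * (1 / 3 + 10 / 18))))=2172105 / 36064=60.23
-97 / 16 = -6.06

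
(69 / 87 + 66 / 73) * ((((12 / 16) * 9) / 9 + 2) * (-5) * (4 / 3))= -197615 / 6351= -31.12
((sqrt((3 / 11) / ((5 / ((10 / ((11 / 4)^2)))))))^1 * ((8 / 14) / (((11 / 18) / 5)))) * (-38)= -54720 * sqrt(66) / 9317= -47.71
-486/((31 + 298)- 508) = 486/179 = 2.72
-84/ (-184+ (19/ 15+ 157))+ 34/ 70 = 25331/ 6755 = 3.75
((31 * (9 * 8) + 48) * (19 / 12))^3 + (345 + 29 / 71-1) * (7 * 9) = 3340259091539 / 71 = 47045902697.73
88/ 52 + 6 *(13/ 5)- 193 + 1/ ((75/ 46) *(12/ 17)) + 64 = -648407/ 5850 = -110.84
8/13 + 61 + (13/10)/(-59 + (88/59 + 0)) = 2089843/33930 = 61.59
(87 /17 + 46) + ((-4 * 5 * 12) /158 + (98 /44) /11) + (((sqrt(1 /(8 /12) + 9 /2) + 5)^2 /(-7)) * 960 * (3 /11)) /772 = 21207372099 /439083106 - 7200 * sqrt(6) /14861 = 47.11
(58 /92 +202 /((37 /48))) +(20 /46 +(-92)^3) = -778424.88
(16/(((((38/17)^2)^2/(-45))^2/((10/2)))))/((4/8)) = 70629544090125/135868504328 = 519.84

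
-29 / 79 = -0.37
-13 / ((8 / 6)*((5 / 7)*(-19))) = 273 / 380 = 0.72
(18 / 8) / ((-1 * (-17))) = 9 / 68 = 0.13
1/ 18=0.06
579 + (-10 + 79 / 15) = 8614 / 15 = 574.27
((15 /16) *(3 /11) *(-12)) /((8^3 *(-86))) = 135 /1937408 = 0.00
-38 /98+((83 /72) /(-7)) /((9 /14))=-10223 /15876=-0.64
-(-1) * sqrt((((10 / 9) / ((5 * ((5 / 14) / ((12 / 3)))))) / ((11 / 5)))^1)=4 * sqrt(77) / 33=1.06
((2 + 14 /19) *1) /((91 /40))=160 /133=1.20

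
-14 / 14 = -1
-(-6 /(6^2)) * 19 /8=19 /48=0.40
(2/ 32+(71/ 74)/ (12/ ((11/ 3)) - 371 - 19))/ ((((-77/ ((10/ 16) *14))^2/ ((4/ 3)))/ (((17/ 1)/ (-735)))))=-6423875/ 268765269696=-0.00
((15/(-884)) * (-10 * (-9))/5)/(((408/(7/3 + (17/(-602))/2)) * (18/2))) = -41885/217124544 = -0.00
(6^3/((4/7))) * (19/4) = 3591/2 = 1795.50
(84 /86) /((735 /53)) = 106 /1505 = 0.07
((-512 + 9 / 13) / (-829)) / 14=0.04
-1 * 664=-664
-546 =-546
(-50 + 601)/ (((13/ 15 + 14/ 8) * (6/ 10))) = 55100/ 157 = 350.96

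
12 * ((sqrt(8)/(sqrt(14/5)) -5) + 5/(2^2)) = -45 + 24 * sqrt(35)/7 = -24.72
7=7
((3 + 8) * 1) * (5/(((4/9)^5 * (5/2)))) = 649539/512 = 1268.63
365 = 365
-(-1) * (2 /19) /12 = 0.01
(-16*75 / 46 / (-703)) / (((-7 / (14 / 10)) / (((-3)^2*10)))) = -10800 / 16169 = -0.67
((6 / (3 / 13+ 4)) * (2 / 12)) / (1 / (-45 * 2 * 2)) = -468 / 11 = -42.55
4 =4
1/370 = 0.00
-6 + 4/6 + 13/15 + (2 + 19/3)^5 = 48822698/1215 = 40183.29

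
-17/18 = -0.94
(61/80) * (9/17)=549/1360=0.40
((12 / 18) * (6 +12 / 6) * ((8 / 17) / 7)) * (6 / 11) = 256 / 1309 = 0.20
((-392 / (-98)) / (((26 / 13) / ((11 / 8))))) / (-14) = -11 / 56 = -0.20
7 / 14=1 / 2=0.50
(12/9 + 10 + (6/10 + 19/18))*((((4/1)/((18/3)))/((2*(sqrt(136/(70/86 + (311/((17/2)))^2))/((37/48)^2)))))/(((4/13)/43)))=20804693*sqrt(24336637674)/2876497920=1128.31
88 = 88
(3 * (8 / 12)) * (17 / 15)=34 / 15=2.27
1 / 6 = 0.17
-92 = -92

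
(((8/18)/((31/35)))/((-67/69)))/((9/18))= -1.03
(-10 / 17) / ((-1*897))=10 / 15249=0.00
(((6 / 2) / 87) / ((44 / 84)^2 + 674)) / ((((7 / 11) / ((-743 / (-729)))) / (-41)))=-2345651 / 698486895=-0.00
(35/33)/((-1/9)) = -105/11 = -9.55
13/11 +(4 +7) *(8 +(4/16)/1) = 4045/44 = 91.93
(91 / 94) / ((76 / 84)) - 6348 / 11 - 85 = -12986417 / 19646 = -661.02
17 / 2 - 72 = -127 / 2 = -63.50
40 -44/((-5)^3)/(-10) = 24978/625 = 39.96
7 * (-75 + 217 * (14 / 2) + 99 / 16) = 162421 / 16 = 10151.31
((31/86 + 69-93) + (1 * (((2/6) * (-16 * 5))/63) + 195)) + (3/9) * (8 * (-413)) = -15122659/16254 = -930.40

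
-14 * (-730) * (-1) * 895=-9146900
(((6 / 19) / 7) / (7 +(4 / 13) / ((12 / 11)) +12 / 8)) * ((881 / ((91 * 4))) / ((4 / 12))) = 23787 / 637735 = 0.04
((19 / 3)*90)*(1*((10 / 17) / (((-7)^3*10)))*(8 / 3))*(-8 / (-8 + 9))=2.09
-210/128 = -105/64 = -1.64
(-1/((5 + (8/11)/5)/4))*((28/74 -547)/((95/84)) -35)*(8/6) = 320658800/596847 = 537.25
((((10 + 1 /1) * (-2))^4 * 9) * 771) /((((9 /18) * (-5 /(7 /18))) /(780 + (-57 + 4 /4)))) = -183067690713.60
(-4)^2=16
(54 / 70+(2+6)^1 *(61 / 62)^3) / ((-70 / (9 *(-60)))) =472429368 / 7298795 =64.73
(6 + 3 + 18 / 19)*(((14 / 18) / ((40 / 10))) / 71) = 147 / 5396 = 0.03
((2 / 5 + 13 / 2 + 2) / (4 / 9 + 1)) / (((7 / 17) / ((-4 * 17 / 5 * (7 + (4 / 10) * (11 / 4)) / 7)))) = -18750609 / 79625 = -235.49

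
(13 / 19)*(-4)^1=-52 / 19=-2.74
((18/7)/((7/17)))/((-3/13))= -1326/49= -27.06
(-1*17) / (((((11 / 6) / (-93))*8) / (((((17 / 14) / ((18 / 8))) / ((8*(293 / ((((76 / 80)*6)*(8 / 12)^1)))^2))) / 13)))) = 3234199 / 34373939600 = 0.00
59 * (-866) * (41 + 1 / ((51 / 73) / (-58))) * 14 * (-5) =-7664610940 / 51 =-150286489.02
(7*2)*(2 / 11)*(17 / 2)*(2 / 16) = 119 / 44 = 2.70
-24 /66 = -4 /11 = -0.36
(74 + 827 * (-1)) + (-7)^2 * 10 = -263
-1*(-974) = 974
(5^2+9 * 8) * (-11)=-1067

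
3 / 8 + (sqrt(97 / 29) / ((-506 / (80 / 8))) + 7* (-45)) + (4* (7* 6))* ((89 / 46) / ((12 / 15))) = 16869 / 184 - 5* sqrt(2813) / 7337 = 91.64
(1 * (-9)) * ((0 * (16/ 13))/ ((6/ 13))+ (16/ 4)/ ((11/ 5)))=-180/ 11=-16.36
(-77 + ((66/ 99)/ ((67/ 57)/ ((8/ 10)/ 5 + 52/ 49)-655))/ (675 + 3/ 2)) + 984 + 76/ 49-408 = 168251379914321/ 336132329295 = 500.55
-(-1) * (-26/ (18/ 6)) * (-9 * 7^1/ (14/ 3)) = 117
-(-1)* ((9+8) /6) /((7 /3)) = 17 /14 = 1.21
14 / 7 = 2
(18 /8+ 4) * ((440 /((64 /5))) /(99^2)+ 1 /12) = 15475 /28512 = 0.54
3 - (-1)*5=8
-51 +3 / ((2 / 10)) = -36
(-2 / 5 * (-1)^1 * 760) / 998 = 152 / 499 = 0.30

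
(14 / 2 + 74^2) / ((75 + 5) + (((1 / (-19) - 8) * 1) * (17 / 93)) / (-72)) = 68.52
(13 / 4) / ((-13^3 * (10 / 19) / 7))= -0.02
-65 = -65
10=10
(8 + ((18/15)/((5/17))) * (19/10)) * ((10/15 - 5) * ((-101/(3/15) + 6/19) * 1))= 245449633/7125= 34449.07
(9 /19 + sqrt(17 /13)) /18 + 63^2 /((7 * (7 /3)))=sqrt(221) /234 + 9235 /38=243.09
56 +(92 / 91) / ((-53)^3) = 758677100 / 13547807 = 56.00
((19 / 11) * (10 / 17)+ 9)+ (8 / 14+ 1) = 15168 / 1309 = 11.59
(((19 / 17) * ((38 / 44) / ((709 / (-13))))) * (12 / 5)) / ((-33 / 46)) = 431756 / 7292065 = 0.06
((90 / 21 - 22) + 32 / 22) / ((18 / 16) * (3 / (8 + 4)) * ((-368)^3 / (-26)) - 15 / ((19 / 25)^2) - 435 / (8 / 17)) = -47005088 / 1555706364597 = -0.00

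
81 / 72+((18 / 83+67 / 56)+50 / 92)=164727 / 53452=3.08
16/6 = 8/3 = 2.67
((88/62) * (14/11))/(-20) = -14/155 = -0.09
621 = 621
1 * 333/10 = 333/10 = 33.30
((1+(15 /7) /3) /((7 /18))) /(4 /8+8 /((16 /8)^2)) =432 /245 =1.76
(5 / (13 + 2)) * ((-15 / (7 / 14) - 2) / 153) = -32 / 459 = -0.07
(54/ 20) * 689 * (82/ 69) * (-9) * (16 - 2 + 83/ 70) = -2432323647/ 8050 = -302152.01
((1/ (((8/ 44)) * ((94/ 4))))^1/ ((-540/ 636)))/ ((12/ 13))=-7579/ 25380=-0.30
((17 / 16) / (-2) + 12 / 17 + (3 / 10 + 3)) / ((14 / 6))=28353 / 19040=1.49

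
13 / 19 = 0.68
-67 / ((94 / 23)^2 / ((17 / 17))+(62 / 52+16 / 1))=-921518 / 466199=-1.98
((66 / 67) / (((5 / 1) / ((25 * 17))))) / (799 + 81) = 51 / 536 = 0.10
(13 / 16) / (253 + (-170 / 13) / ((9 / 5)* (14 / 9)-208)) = 86697 / 27002912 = 0.00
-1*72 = -72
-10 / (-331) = 10 / 331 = 0.03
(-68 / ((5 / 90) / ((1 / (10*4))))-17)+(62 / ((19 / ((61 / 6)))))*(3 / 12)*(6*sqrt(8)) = -238 / 5+1891*sqrt(2) / 19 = 93.15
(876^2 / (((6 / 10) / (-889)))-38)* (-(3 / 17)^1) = 3410986434 / 17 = 200646260.82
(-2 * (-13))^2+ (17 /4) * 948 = 4705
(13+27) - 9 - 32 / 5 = 123 / 5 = 24.60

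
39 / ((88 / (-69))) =-30.58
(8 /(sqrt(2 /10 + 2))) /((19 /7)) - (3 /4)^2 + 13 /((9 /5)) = 56 * sqrt(55) /209 + 959 /144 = 8.65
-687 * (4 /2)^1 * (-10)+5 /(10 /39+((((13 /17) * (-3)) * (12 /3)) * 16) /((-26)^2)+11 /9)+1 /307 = 814343788 /59251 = 13743.97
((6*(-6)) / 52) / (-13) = 9 / 169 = 0.05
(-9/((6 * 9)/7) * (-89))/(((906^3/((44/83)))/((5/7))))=4895/92587838292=0.00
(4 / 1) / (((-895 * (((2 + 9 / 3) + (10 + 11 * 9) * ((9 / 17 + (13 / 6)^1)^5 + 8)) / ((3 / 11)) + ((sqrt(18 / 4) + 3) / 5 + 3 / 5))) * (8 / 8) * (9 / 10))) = -1466435754015309333573960960 / 17762329486898200579576177728728051 + 7313966519968542781440 * sqrt(2) / 17762329486898200579576177728728051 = -0.00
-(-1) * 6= 6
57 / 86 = 0.66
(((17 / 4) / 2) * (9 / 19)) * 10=765 / 76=10.07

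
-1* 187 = -187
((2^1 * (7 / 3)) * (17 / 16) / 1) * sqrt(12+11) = 23.78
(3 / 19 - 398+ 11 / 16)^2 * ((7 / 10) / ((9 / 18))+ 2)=49561596765 / 92416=536288.05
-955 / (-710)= 191 / 142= 1.35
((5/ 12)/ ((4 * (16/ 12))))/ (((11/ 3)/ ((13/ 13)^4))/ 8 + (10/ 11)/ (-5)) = 165/ 584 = 0.28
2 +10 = 12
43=43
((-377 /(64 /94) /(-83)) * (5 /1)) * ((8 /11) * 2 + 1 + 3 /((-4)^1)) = 6644625 /116864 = 56.86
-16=-16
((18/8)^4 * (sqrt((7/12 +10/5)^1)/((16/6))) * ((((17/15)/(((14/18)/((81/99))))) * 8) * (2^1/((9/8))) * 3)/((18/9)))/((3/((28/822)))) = 111537 * sqrt(93)/241120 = 4.46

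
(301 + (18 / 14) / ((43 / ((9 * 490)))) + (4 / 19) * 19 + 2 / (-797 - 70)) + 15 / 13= 212283832 / 484653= 438.01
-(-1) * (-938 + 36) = -902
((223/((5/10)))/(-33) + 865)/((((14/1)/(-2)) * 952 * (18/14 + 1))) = -28099/502656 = -0.06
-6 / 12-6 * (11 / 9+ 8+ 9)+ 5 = -629 / 6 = -104.83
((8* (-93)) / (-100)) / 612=31 / 2550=0.01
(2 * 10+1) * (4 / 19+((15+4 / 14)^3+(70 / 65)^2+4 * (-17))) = 73603.41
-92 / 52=-23 / 13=-1.77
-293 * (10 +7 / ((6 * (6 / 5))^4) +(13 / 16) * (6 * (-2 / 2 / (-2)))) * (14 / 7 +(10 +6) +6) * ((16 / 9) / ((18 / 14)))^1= -42854822549 / 354294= -120958.36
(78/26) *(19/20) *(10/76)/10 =3/80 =0.04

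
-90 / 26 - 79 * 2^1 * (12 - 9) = -6207 / 13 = -477.46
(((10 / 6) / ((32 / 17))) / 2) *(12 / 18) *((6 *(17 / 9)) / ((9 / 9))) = 1445 / 432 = 3.34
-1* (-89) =89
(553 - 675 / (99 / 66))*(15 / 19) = 1545 / 19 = 81.32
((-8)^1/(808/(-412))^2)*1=-2.08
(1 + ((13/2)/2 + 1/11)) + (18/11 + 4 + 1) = 483/44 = 10.98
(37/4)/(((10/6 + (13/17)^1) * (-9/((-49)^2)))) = -1510229/1488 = -1014.94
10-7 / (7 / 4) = 6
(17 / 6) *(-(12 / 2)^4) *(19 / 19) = -3672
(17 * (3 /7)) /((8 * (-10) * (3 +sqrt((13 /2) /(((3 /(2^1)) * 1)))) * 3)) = -153 /7840 +17 * sqrt(39) /7840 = -0.01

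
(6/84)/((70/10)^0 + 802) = 1/11242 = 0.00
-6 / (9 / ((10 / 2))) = -10 / 3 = -3.33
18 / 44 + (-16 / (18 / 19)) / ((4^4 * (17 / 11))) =19733 / 53856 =0.37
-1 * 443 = -443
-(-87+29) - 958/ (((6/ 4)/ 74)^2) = -20983510/ 9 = -2331501.11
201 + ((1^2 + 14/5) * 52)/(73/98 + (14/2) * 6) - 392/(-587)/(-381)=963187756103/4684286415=205.62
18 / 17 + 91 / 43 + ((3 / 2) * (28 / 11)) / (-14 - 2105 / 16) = 3468851 / 1101617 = 3.15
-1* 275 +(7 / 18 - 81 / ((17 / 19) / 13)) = -444157 / 306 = -1451.49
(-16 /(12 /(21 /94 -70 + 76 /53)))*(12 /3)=2723864 /7473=364.49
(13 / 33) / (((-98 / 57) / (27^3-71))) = -2422082 / 539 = -4493.66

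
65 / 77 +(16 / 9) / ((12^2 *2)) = 10607 / 12474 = 0.85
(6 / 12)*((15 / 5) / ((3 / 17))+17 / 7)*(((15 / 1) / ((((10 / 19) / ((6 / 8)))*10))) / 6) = 969 / 280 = 3.46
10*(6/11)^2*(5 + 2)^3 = 123480/121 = 1020.50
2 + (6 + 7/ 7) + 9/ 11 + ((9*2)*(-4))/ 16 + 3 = 183/ 22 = 8.32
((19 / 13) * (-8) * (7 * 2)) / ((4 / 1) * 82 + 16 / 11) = -0.50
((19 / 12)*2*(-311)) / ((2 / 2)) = -5909 / 6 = -984.83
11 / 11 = 1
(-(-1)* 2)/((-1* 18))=-1/9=-0.11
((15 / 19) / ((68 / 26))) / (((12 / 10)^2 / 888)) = 60125 / 323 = 186.15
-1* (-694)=694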